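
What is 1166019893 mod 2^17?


1166019893 & 131071 = 3381

3381


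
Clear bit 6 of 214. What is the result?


214 & ~(1 << 6) = 150

150


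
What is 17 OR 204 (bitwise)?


0b10001 | 0b11001100 = 0b11011101 = 221

221


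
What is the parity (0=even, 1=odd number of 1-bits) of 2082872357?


0b1111100001001100001110000100101 has 14 ones => parity 0

0


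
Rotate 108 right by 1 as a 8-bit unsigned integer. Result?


Rotate 0b1101100 right by 1 (8-bit) = 0b110110 = 54

54


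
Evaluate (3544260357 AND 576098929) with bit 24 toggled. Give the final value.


Step 1: 3544260357 & 576098929 = 37753345
Step 2: 37753345 ^ (1 << 24) = 37753345 ^ 16777216 = 54530561

54530561


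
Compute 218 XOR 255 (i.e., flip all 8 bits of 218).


218 ^ 255 = 37

37


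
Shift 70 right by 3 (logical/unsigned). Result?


0b1000110 >> 3 = 0b1000 = 8

8


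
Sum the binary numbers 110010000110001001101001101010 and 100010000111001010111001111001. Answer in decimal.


110010000110001001101001101010 + 100010000111001010111001111001 = 1010100001101010100100011100011 = 1412778211

1412778211


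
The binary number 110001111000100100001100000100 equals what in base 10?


110001111000100100001100000100 in decimal = 836911876

836911876


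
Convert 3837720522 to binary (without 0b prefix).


3837720522 = 11100100101111101111011111001010 in binary

11100100101111101111011111001010


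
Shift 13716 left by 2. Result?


0b11010110010100 << 2 = 0b1101011001010000 = 54864

54864


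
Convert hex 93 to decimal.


93 hex = 147 decimal

147


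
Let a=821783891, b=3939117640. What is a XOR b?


821783891 ^ 3939117640 = 3660662555

3660662555


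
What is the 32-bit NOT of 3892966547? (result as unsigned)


~0b11101000000010011111010010010011 = 0b10111111101100000101101101100 = 402000748 (32-bit unsigned)

402000748


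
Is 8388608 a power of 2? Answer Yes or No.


0b100000000000000000000000. Only one bit set => Yes

Yes


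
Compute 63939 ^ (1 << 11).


63939 ^ (1 << 11) = 63939 ^ 2048 = 61891

61891


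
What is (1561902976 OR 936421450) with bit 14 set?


Step 1: 1561902976 | 936421450 = 2144911306
Step 2: 2144911306 | (1 << 14) = 2144911306 | 16384 = 2144927690

2144927690


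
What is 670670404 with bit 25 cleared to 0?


670670404 & ~(1 << 25) = 637115972

637115972


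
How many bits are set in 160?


0b10100000 has 2 set bits

2


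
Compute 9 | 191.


0b1001 | 0b10111111 = 0b10111111 = 191

191


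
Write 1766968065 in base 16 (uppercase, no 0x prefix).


1766968065 = 6951CB01 hex

6951CB01


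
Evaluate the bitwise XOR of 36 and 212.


0b100100 ^ 0b11010100 = 0b11110000 = 240

240


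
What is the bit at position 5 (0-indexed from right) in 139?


0b10001011, position 5 = 0

0


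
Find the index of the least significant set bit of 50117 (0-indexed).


0b1100001111000101. Lowest set bit at position 0

0


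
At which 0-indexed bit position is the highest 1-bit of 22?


0b10110. Highest set bit at position 4

4


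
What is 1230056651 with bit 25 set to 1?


1230056651 | (1 << 25) = 1230056651 | 33554432 = 1263611083

1263611083


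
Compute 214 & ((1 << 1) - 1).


214 & 1 = 0

0


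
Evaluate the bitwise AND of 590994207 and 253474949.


0b100011001110011101101100011111 & 0b1111000110111011100010000101 = 0b11000110011001100000000101 = 52008965

52008965


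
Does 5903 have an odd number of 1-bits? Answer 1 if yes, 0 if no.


0b1011100001111 has 8 ones => parity 0

0


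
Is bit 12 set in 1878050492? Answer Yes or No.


0b1101111111100001100011010111100, bit 12 = 0. No

No


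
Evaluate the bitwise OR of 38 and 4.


0b100110 | 0b100 = 0b100110 = 38

38


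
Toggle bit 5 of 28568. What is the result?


28568 ^ (1 << 5) = 28568 ^ 32 = 28600

28600


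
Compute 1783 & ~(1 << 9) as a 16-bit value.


1783 & ~(1 << 9) = 1271

1271


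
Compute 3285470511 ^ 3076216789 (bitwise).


0b11000011110101000100110100101111 ^ 0b10110111010110110101011111010101 = 0b1110100100011110001101011111010 = 1955535610

1955535610


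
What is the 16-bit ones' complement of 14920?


14920 ^ 65535 = 50615

50615


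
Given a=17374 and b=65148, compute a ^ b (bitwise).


17374 ^ 65148 = 48546

48546


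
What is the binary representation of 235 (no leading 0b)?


235 = 11101011 in binary

11101011


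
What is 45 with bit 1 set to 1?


45 | (1 << 1) = 45 | 2 = 47

47


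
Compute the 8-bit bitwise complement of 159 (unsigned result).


~0b10011111 = 0b1100000 = 96 (8-bit unsigned)

96


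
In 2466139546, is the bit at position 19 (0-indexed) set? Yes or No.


0b10010010111111100100110110011010, bit 19 = 1. Yes

Yes


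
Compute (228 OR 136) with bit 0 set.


Step 1: 228 | 136 = 236
Step 2: 236 | (1 << 0) = 236 | 1 = 237

237


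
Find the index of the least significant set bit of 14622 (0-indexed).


0b11100100011110. Lowest set bit at position 1

1


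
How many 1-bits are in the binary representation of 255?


0b11111111 has 8 set bits

8


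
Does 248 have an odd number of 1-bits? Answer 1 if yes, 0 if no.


0b11111000 has 5 ones => parity 1

1


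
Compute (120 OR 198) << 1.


Step 1: 120 | 198 = 254
Step 2: 254 << 1 = 508

508


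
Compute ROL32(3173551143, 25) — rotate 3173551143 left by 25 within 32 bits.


Rotate 0b10111101001010001000110000100111 left by 25 (32-bit) = 0b1001111011110100101000100011000 = 1333416216

1333416216


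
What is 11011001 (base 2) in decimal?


11011001 in decimal = 217

217


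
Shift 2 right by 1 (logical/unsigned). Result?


0b10 >> 1 = 0b1 = 1

1


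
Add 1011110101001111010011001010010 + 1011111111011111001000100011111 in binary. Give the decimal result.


1011110101001111010011001010010 + 1011111111011111001000100011111 = 10111110100101110011011101110001 = 3197581169

3197581169


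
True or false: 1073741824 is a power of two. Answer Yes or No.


0b1000000000000000000000000000000. Only one bit set => Yes

Yes


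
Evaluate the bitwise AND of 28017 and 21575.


0b110110101110001 & 0b101010001000111 = 0b100010001000001 = 17473

17473


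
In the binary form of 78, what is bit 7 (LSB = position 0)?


0b1001110, position 7 = 0

0


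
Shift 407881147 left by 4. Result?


0b11000010011111100010110111011 << 4 = 0b110000100111111000101101110110000 = 6526098352

6526098352


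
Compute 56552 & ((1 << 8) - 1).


56552 & 255 = 232

232


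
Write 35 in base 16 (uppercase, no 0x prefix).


35 = 23 hex

23


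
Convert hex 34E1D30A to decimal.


34E1D30A hex = 887214858 decimal

887214858


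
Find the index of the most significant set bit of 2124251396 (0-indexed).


0b1111110100111011000000100000100. Highest set bit at position 30

30


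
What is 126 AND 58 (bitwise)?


0b1111110 & 0b111010 = 0b111010 = 58

58


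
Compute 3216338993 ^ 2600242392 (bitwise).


0b10111111101101010111000000110001 ^ 0b10011010111111001000110011011000 = 0b100101010010011111110011101001 = 625605865

625605865


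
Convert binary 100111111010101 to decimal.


100111111010101 in decimal = 20437

20437


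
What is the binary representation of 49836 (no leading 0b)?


49836 = 1100001010101100 in binary

1100001010101100


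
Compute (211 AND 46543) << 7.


Step 1: 211 & 46543 = 195
Step 2: 195 << 7 = 24960

24960


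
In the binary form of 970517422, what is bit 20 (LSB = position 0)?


0b111001110110001110101110101110, position 20 = 1

1


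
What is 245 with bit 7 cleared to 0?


245 & ~(1 << 7) = 117

117


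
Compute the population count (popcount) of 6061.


0b1011110101101 has 9 set bits

9


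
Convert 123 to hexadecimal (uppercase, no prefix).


123 = 7B hex

7B


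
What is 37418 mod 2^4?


37418 & 15 = 10

10


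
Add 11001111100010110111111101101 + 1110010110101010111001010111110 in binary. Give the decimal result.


11001111100010110111111101101 + 1110010110101010111001010111110 = 10001100110001101110001010101011 = 2361844395

2361844395


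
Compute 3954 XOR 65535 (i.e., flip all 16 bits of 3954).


3954 ^ 65535 = 61581

61581


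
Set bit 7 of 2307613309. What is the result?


2307613309 | (1 << 7) = 2307613309 | 128 = 2307613437

2307613437


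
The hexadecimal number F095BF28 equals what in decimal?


F095BF28 hex = 4036345640 decimal

4036345640


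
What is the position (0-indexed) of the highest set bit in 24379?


0b101111100111011. Highest set bit at position 14

14


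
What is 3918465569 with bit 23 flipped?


3918465569 ^ (1 << 23) = 3918465569 ^ 8388608 = 3910076961

3910076961


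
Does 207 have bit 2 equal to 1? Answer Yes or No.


0b11001111, bit 2 = 1. Yes

Yes


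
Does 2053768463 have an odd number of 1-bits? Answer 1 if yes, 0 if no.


0b1111010011010100000010100001111 has 15 ones => parity 1

1


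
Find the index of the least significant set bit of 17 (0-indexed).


0b10001. Lowest set bit at position 0

0


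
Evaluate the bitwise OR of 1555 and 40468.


0b11000010011 | 0b1001111000010100 = 0b1001111000010111 = 40471

40471


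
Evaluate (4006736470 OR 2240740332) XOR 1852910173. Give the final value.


Step 1: 4006736470 | 2240740332 = 4024433662
Step 2: 4024433662 ^ 1852910173 = 2175717795

2175717795


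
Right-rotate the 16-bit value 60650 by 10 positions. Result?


Rotate 0b1110110011101010 right by 10 (16-bit) = 0b11101010111011 = 15035

15035


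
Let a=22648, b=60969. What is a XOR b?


22648 ^ 60969 = 46673

46673


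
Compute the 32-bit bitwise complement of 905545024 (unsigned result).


~0b110101111110011000010101000000 = 0b11001010000001100111101010111111 = 3389422271 (32-bit unsigned)

3389422271


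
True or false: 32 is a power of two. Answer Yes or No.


0b100000. Only one bit set => Yes

Yes


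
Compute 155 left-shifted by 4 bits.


0b10011011 << 4 = 0b100110110000 = 2480

2480


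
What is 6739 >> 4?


0b1101001010011 >> 4 = 0b110100101 = 421

421


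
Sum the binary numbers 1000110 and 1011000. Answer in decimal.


1000110 + 1011000 = 10011110 = 158

158


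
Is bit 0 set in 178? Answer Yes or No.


0b10110010, bit 0 = 0. No

No


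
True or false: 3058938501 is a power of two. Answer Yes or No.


0b10110110010100111011001010000101. Multiple bits set => No

No


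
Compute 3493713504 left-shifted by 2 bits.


0b11010000001111011101011001100000 << 2 = 0b1101000000111101110101100110000000 = 13974854016

13974854016


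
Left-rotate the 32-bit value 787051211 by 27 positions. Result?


Rotate 0b101110111010010111001011001011 left by 27 (32-bit) = 0b1011001011101110100101110010110 = 1500990358

1500990358


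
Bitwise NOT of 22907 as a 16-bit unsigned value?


~0b101100101111011 = 0b1010011010000100 = 42628 (16-bit unsigned)

42628


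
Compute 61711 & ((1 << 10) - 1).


61711 & 1023 = 271

271


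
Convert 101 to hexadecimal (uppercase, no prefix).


101 = 65 hex

65


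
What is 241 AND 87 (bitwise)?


0b11110001 & 0b1010111 = 0b1010001 = 81

81


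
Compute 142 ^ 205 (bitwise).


0b10001110 ^ 0b11001101 = 0b1000011 = 67

67


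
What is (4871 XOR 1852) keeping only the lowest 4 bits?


Step 1: 4871 ^ 1852 = 5179
Step 2: 5179 & 15 = 11

11


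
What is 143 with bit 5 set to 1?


143 | (1 << 5) = 143 | 32 = 175

175


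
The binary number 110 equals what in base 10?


110 in decimal = 6

6


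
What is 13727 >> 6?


0b11010110011111 >> 6 = 0b11010110 = 214

214


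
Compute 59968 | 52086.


0b1110101001000000 | 0b1100101101110110 = 0b1110101101110110 = 60278

60278


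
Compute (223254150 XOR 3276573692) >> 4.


Step 1: 223254150 ^ 3276573692 = 3456245114
Step 2: 3456245114 >> 4 = 216015319

216015319


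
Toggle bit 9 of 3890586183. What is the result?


3890586183 ^ (1 << 9) = 3890586183 ^ 512 = 3890585671

3890585671


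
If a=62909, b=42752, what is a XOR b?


62909 ^ 42752 = 21181

21181


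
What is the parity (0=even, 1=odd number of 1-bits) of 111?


0b1101111 has 6 ones => parity 0

0


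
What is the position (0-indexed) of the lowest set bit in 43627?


0b1010101001101011. Lowest set bit at position 0

0


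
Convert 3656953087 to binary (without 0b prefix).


3656953087 = 11011001111110001010110011111111 in binary

11011001111110001010110011111111


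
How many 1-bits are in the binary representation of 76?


0b1001100 has 3 set bits

3


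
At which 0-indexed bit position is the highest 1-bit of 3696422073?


0b11011100010100101110110010111001. Highest set bit at position 31

31


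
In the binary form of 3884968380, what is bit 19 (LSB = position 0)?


0b11100111100011111110100110111100, position 19 = 1

1


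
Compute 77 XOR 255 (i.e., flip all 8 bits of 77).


77 ^ 255 = 178

178


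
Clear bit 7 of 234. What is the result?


234 & ~(1 << 7) = 106

106


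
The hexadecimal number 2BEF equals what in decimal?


2BEF hex = 11247 decimal

11247


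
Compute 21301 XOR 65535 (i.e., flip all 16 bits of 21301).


21301 ^ 65535 = 44234

44234


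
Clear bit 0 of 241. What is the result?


241 & ~(1 << 0) = 240

240


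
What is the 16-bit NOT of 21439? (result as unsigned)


~0b101001110111111 = 0b1010110001000000 = 44096 (16-bit unsigned)

44096


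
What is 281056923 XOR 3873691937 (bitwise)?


0b10000110000001001011010011011 ^ 0b11100110111000111101100100100001 = 0b11110110001000110100111110111010 = 4129509306

4129509306


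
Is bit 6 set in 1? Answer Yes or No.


0b1, bit 6 = 0. No

No


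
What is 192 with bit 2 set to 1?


192 | (1 << 2) = 192 | 4 = 196

196


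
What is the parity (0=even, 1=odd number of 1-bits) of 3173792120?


0b10111101001011000011100101111000 has 17 ones => parity 1

1


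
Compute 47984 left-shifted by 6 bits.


0b1011101101110000 << 6 = 0b1011101101110000000000 = 3070976

3070976


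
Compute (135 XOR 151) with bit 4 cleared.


Step 1: 135 ^ 151 = 16
Step 2: 16 & ~(1 << 4) = 0

0


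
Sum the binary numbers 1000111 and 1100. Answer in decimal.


1000111 + 1100 = 1010011 = 83

83


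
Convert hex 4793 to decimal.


4793 hex = 18323 decimal

18323


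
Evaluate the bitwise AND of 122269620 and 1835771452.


0b111010010011010111110110100 & 0b1101101011010111010011000111100 = 0b101010010011010011000110100 = 88712756

88712756


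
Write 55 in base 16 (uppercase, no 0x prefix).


55 = 37 hex

37


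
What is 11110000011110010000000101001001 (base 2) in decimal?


11110000011110010000000101001001 in decimal = 4034462025

4034462025


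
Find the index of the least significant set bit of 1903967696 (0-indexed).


0b1110001011111000011110111010000. Lowest set bit at position 4

4


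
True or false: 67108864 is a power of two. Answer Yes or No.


0b100000000000000000000000000. Only one bit set => Yes

Yes


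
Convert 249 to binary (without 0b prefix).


249 = 11111001 in binary

11111001


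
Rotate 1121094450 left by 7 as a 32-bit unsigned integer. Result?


Rotate 0b1000010110100101000101100110010 left by 7 (32-bit) = 0b1101001010001011001100100100001 = 1766168865

1766168865


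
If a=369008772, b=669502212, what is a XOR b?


369008772 ^ 669502212 = 840526720

840526720


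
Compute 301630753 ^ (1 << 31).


301630753 ^ (1 << 31) = 301630753 ^ 2147483648 = 2449114401

2449114401


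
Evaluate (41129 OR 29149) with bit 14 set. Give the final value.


Step 1: 41129 | 29149 = 61949
Step 2: 61949 | (1 << 14) = 61949 | 16384 = 61949

61949


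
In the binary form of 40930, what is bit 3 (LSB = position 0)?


0b1001111111100010, position 3 = 0

0


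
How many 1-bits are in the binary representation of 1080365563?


0b1000000011001010001000111111011 has 14 set bits

14


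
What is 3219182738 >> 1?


0b10111111111000001101010010010010 >> 1 = 0b1011111111100000110101001001001 = 1609591369

1609591369


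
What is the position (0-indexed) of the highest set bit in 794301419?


0b101111010110000001001111101011. Highest set bit at position 29

29


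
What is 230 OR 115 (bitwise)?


0b11100110 | 0b1110011 = 0b11110111 = 247

247


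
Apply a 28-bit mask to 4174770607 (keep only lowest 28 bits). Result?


4174770607 & 268435455 = 148238767

148238767


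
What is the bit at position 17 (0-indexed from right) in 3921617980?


0b11101001101111110010010000111100, position 17 = 1

1


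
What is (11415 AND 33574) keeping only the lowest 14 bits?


Step 1: 11415 & 33574 = 6
Step 2: 6 & 16383 = 6

6


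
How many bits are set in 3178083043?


0b10111101011011011011001011100011 has 20 set bits

20


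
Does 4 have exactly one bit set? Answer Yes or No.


0b100. Only one bit set => Yes

Yes


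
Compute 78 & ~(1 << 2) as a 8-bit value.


78 & ~(1 << 2) = 74

74


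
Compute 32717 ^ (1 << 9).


32717 ^ (1 << 9) = 32717 ^ 512 = 32205

32205


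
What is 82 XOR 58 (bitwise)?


0b1010010 ^ 0b111010 = 0b1101000 = 104

104


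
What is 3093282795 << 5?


0b10111000010111111011111111101011 << 5 = 0b1011100001011111101111111110101100000 = 98985049440

98985049440


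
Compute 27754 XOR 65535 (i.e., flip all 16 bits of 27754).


27754 ^ 65535 = 37781

37781


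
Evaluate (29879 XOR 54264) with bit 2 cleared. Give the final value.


Step 1: 29879 ^ 54264 = 42831
Step 2: 42831 & ~(1 << 2) = 42827

42827


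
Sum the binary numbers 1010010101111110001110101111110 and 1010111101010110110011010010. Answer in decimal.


1010010101111110001110101111110 + 1010111101010110110011010010 = 1011101101101001000101001010000 = 1572112976

1572112976


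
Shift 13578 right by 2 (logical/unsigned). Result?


0b11010100001010 >> 2 = 0b110101000010 = 3394

3394


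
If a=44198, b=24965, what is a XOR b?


44198 ^ 24965 = 52515

52515


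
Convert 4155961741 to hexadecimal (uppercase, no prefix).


4155961741 = F7B6F18D hex

F7B6F18D


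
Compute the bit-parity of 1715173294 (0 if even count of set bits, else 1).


0b1100110001110110111011110101110 has 20 ones => parity 0

0


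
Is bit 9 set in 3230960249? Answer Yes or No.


0b11000000100101001000101001111001, bit 9 = 1. Yes

Yes


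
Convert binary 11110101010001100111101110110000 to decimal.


11110101010001100111101110110000 in decimal = 4115037104

4115037104


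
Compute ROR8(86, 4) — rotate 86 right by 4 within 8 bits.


Rotate 0b1010110 right by 4 (8-bit) = 0b1100101 = 101

101


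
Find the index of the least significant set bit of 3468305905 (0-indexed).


0b11001110101110100010010111110001. Lowest set bit at position 0

0


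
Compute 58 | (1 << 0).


58 | (1 << 0) = 58 | 1 = 59

59


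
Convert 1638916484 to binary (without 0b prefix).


1638916484 = 1100001101011111110000110000100 in binary

1100001101011111110000110000100


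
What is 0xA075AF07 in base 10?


A075AF07 hex = 2692067079 decimal

2692067079


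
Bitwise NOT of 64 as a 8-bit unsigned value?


~0b1000000 = 0b10111111 = 191 (8-bit unsigned)

191


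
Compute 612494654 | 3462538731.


0b100100100000011110110100111110 | 0b11001110011000100010010111101011 = 0b11101110111000111110110111111111 = 4007915007

4007915007


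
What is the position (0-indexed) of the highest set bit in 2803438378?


0b10100111000110010001001100101010. Highest set bit at position 31

31


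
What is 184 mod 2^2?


184 & 3 = 0

0


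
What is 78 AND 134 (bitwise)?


0b1001110 & 0b10000110 = 0b110 = 6

6


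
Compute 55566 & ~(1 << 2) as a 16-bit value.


55566 & ~(1 << 2) = 55562

55562


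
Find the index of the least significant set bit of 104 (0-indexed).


0b1101000. Lowest set bit at position 3

3


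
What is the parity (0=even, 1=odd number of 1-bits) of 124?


0b1111100 has 5 ones => parity 1

1


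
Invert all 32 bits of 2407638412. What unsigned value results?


2407638412 ^ 4294967295 = 1887328883

1887328883


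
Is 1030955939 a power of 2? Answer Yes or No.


0b111101011100110010001110100011. Multiple bits set => No

No


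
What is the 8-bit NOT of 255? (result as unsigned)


~0b11111111 = 0b0 = 0 (8-bit unsigned)

0


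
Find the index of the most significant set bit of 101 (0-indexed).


0b1100101. Highest set bit at position 6

6


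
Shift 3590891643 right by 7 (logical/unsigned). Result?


0b11010110000010001010100001111011 >> 7 = 0b1101011000001000101010000 = 28053840

28053840


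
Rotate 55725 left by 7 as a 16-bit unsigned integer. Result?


Rotate 0b1101100110101101 left by 7 (16-bit) = 0b1101011011101100 = 55020

55020


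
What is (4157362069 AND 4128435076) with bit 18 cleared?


Step 1: 4157362069 & 4128435076 = 4127214468
Step 2: 4127214468 & ~(1 << 18) = 4127214468

4127214468


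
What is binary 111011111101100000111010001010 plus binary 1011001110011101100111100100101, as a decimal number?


111011111101100000111010001010 + 1011001110011101100111100100101 = 10010101110001001101110110101111 = 2512706991

2512706991


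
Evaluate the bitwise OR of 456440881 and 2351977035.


0b11011001101001011110000110001 | 0b10001100001100000101001001001011 = 0b10011111001101001111111001111011 = 2671050363

2671050363


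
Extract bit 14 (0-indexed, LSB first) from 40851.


0b1001111110010011, position 14 = 0

0


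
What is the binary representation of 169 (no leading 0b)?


169 = 10101001 in binary

10101001


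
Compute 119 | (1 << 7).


119 | (1 << 7) = 119 | 128 = 247

247


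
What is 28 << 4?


0b11100 << 4 = 0b111000000 = 448

448


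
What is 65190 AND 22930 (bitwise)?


0b1111111010100110 & 0b101100110010010 = 0b101100010000010 = 22658

22658


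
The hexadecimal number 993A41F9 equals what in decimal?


993A41F9 hex = 2570732025 decimal

2570732025


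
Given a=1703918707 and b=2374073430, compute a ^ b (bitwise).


1703918707 ^ 2374073430 = 3893280805

3893280805


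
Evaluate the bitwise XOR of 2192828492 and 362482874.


0b10000010101100111110100001001100 ^ 0b10101100110110000110010111010 = 0b10010111001010001110010011110110 = 2536039670

2536039670


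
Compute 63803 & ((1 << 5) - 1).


63803 & 31 = 27

27


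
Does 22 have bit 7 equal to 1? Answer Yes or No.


0b10110, bit 7 = 0. No

No


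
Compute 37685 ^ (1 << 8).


37685 ^ (1 << 8) = 37685 ^ 256 = 37429

37429


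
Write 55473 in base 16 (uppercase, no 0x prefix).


55473 = D8B1 hex

D8B1


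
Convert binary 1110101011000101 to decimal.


1110101011000101 in decimal = 60101

60101


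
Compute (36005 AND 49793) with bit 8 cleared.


Step 1: 36005 & 49793 = 32897
Step 2: 32897 & ~(1 << 8) = 32897

32897


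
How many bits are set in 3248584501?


0b11000001101000010111011100110101 has 16 set bits

16


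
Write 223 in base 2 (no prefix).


223 = 11011111 in binary

11011111


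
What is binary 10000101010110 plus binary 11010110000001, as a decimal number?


10000101010110 + 11010110000001 = 101011011010111 = 22231

22231


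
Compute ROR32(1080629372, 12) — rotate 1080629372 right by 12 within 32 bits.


Rotate 0b1000000011010010001100001111100 right by 12 (32-bit) = 0b10000111110001000000011010010001 = 2277770897

2277770897


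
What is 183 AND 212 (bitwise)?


0b10110111 & 0b11010100 = 0b10010100 = 148

148


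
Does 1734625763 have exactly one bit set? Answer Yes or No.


0b1100111011001000100100111100011. Multiple bits set => No

No


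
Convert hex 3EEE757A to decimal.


3EEE757A hex = 1055815034 decimal

1055815034


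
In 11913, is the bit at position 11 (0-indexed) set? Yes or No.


0b10111010001001, bit 11 = 1. Yes

Yes


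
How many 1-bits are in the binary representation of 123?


0b1111011 has 6 set bits

6


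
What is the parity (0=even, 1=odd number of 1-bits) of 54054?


0b1101001100100110 has 8 ones => parity 0

0


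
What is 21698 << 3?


0b101010011000010 << 3 = 0b101010011000010000 = 173584

173584


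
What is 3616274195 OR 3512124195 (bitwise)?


0b11010111100010111111011100010011 | 0b11010001010101101100001100100011 = 0b11010111110111111111011100110011 = 3621779251

3621779251


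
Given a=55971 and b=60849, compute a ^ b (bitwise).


55971 ^ 60849 = 14098

14098


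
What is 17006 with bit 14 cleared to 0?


17006 & ~(1 << 14) = 622

622


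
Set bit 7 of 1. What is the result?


1 | (1 << 7) = 1 | 128 = 129

129


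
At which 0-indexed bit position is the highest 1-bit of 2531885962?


0b10010110111010011000001110001010. Highest set bit at position 31

31


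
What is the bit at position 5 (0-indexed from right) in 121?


0b1111001, position 5 = 1

1


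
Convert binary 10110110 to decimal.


10110110 in decimal = 182

182


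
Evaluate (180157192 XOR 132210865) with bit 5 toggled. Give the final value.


Step 1: 180157192 ^ 132210865 = 224238521
Step 2: 224238521 ^ (1 << 5) = 224238521 ^ 32 = 224238489

224238489


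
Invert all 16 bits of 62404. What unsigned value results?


62404 ^ 65535 = 3131

3131


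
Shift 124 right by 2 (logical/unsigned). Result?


0b1111100 >> 2 = 0b11111 = 31

31


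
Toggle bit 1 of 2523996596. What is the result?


2523996596 ^ (1 << 1) = 2523996596 ^ 2 = 2523996598

2523996598


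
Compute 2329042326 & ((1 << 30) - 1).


2329042326 & 1073741823 = 181558678

181558678


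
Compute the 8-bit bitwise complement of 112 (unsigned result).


~0b1110000 = 0b10001111 = 143 (8-bit unsigned)

143


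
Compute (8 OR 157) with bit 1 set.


Step 1: 8 | 157 = 157
Step 2: 157 | (1 << 1) = 157 | 2 = 159

159


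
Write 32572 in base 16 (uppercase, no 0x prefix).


32572 = 7F3C hex

7F3C


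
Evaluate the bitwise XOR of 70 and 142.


0b1000110 ^ 0b10001110 = 0b11001000 = 200

200


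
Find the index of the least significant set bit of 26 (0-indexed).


0b11010. Lowest set bit at position 1

1


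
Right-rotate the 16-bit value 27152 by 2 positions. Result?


Rotate 0b110101000010000 right by 2 (16-bit) = 0b1101010000100 = 6788

6788


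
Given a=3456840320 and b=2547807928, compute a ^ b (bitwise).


3456840320 ^ 2547807928 = 1507279928

1507279928


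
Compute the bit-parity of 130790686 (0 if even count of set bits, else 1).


0b111110010111011010100011110 has 17 ones => parity 1

1


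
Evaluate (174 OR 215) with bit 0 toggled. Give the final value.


Step 1: 174 | 215 = 255
Step 2: 255 ^ (1 << 0) = 255 ^ 1 = 254

254


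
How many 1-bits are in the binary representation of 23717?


0b101110010100101 has 8 set bits

8


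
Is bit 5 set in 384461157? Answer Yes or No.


0b10110111010100110100101100101, bit 5 = 1. Yes

Yes


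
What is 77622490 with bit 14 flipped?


77622490 ^ (1 << 14) = 77622490 ^ 16384 = 77606106

77606106


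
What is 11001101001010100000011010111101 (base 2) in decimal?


11001101001010100000011010111101 in decimal = 3442083517

3442083517


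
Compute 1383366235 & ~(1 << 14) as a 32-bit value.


1383366235 & ~(1 << 14) = 1383349851

1383349851


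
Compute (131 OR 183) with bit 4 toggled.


Step 1: 131 | 183 = 183
Step 2: 183 ^ (1 << 4) = 183 ^ 16 = 167

167


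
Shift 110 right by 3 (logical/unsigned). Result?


0b1101110 >> 3 = 0b1101 = 13

13


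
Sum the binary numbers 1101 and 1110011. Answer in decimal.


1101 + 1110011 = 10000000 = 128

128


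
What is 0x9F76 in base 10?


9F76 hex = 40822 decimal

40822


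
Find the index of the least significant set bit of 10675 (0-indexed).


0b10100110110011. Lowest set bit at position 0

0


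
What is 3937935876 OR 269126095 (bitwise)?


0b11101010101110000010001000000100 | 0b10000000010101000100111001111 = 0b11111010101110101010101111001111 = 4206537679

4206537679


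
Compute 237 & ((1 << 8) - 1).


237 & 255 = 237

237


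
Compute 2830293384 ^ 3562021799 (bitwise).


0b10101000101100101101100110001000 ^ 0b11010100010100000010001110100111 = 0b1111100111000101111101000101111 = 2095249967

2095249967


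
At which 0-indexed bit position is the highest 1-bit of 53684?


0b1101000110110100. Highest set bit at position 15

15


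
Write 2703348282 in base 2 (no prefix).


2703348282 = 10100001001000011101001000111010 in binary

10100001001000011101001000111010


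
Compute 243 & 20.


0b11110011 & 0b10100 = 0b10000 = 16

16


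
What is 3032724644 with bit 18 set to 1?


3032724644 | (1 << 18) = 3032724644 | 262144 = 3032986788

3032986788


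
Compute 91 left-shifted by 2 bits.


0b1011011 << 2 = 0b101101100 = 364

364


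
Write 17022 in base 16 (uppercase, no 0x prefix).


17022 = 427E hex

427E


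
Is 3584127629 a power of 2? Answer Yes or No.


0b11010101101000010111001010001101. Multiple bits set => No

No


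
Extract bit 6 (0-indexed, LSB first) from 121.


0b1111001, position 6 = 1

1


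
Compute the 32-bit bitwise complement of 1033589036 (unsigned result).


~0b111101100110110101000100101100 = 0b11000010011001001010111011010011 = 3261378259 (32-bit unsigned)

3261378259


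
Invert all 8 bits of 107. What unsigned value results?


107 ^ 255 = 148

148


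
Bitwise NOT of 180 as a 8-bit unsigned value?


~0b10110100 = 0b1001011 = 75 (8-bit unsigned)

75


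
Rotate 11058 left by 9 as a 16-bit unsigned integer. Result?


Rotate 0b10101100110010 left by 9 (16-bit) = 0b110010001010110 = 25686

25686


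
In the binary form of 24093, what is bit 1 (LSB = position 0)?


0b101111000011101, position 1 = 0

0


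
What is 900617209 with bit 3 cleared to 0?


900617209 & ~(1 << 3) = 900617201

900617201


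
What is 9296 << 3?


0b10010001010000 << 3 = 0b10010001010000000 = 74368

74368


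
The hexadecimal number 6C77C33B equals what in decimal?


6C77C33B hex = 1819788091 decimal

1819788091


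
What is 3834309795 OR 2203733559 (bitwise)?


0b11100100100010101110110010100011 | 0b10000011010110100100111000110111 = 0b11100111110110101110111010110111 = 3889884855

3889884855


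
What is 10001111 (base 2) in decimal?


10001111 in decimal = 143

143


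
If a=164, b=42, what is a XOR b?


164 ^ 42 = 142

142


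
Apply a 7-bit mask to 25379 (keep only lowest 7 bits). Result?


25379 & 127 = 35

35


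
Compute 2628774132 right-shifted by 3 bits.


0b10011100101011111110100011110100 >> 3 = 0b10011100101011111110100011110 = 328596766

328596766


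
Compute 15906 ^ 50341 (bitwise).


0b11111000100010 ^ 0b1100010010100101 = 0b1111101010000111 = 64135

64135


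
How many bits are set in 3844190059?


0b11100101001000011010111101101011 has 18 set bits

18


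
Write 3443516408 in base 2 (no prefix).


3443516408 = 11001101001111111110001111111000 in binary

11001101001111111110001111111000


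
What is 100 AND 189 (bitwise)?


0b1100100 & 0b10111101 = 0b100100 = 36

36


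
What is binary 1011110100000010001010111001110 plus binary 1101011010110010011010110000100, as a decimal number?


1011110100000010001010111001110 + 1101011010110010011010110000100 = 11001001110110100100101101010010 = 3386526546

3386526546


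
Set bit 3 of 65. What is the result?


65 | (1 << 3) = 65 | 8 = 73

73


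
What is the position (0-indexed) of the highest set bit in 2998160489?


0b10110010101101000100110001101001. Highest set bit at position 31

31


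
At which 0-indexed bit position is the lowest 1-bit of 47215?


0b1011100001101111. Lowest set bit at position 0

0


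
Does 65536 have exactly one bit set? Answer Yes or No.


0b10000000000000000. Only one bit set => Yes

Yes


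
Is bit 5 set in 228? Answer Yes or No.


0b11100100, bit 5 = 1. Yes

Yes


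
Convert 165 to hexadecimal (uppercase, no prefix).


165 = A5 hex

A5


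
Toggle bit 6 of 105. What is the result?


105 ^ (1 << 6) = 105 ^ 64 = 41

41


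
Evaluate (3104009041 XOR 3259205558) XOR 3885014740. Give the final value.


Step 1: 3104009041 ^ 3259205558 = 2067852519
Step 2: 2067852519 ^ 3885014740 = 2630906419

2630906419


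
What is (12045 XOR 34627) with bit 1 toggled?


Step 1: 12045 ^ 34627 = 43086
Step 2: 43086 ^ (1 << 1) = 43086 ^ 2 = 43084

43084


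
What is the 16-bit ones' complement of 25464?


25464 ^ 65535 = 40071

40071


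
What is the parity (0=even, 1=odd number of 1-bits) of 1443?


0b10110100011 has 6 ones => parity 0

0


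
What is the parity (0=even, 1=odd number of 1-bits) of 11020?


0b10101100001100 has 6 ones => parity 0

0


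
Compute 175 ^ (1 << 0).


175 ^ (1 << 0) = 175 ^ 1 = 174

174


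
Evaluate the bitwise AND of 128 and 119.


0b10000000 & 0b1110111 = 0b0 = 0

0


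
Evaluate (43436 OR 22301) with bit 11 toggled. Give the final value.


Step 1: 43436 | 22301 = 65469
Step 2: 65469 ^ (1 << 11) = 65469 ^ 2048 = 63421

63421


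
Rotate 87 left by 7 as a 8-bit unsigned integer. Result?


Rotate 0b1010111 left by 7 (8-bit) = 0b10101011 = 171

171


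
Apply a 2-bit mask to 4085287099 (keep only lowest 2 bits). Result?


4085287099 & 3 = 3

3


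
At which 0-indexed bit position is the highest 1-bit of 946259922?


0b111000011001101100011111010010. Highest set bit at position 29

29


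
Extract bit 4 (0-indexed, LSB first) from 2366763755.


0b10001101000100011111001011101011, position 4 = 0

0


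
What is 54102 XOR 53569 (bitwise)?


0b1101001101010110 ^ 0b1101000101000001 = 0b1000010111 = 535

535


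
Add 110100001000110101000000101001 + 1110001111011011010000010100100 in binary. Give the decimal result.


110100001000110101000000101001 + 1110001111011011010000010100100 = 10100110000100001111000011001101 = 2786128077

2786128077


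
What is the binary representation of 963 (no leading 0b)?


963 = 1111000011 in binary

1111000011


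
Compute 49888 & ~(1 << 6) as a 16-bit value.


49888 & ~(1 << 6) = 49824

49824


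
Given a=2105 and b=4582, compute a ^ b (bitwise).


2105 ^ 4582 = 6623

6623


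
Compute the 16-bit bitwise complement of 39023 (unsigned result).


~0b1001100001101111 = 0b110011110010000 = 26512 (16-bit unsigned)

26512


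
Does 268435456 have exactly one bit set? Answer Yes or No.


0b10000000000000000000000000000. Only one bit set => Yes

Yes


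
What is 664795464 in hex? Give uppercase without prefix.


664795464 = 279FF948 hex

279FF948


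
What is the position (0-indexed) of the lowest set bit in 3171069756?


0b10111101000000101010111100111100. Lowest set bit at position 2

2


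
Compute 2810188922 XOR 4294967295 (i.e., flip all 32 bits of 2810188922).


2810188922 ^ 4294967295 = 1484778373

1484778373


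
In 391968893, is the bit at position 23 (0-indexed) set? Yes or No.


0b10111010111001111100001111101, bit 23 = 0. No

No


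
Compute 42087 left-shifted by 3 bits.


0b1010010001100111 << 3 = 0b1010010001100111000 = 336696

336696


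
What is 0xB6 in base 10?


B6 hex = 182 decimal

182


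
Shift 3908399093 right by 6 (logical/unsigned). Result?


0b11101000111101010110111111110101 >> 6 = 0b11101000111101010110111111 = 61068735

61068735


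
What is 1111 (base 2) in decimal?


1111 in decimal = 15

15


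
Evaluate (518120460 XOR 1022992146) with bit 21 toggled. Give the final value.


Step 1: 518120460 ^ 1022992146 = 572029726
Step 2: 572029726 ^ (1 << 21) = 572029726 ^ 2097152 = 574126878

574126878


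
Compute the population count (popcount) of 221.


0b11011101 has 6 set bits

6


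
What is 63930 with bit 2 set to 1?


63930 | (1 << 2) = 63930 | 4 = 63934

63934


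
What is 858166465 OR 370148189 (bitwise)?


0b110011001001101001010011000001 | 0b10110000100000000001101011101 = 0b110111001101101001011111011101 = 926324701

926324701


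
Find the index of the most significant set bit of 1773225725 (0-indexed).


0b1101001101100010100011011111101. Highest set bit at position 30

30


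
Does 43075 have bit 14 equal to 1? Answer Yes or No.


0b1010100001000011, bit 14 = 0. No

No


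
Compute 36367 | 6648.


0b1000111000001111 | 0b1100111111000 = 0b1001111111111111 = 40959

40959


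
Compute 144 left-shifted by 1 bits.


0b10010000 << 1 = 0b100100000 = 288

288


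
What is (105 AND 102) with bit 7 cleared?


Step 1: 105 & 102 = 96
Step 2: 96 & ~(1 << 7) = 96

96


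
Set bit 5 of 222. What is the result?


222 | (1 << 5) = 222 | 32 = 254

254


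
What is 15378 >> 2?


0b11110000010010 >> 2 = 0b111100000100 = 3844

3844


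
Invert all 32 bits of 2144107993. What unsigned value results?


2144107993 ^ 4294967295 = 2150859302

2150859302


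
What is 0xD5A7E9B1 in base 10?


D5A7E9B1 hex = 3584551345 decimal

3584551345


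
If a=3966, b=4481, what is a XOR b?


3966 ^ 4481 = 7935

7935


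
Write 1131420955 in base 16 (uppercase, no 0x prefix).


1131420955 = 43701D1B hex

43701D1B


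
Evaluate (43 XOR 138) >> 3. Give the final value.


Step 1: 43 ^ 138 = 161
Step 2: 161 >> 3 = 20

20


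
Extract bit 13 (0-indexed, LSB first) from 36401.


0b1000111000110001, position 13 = 0

0


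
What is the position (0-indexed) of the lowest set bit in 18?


0b10010. Lowest set bit at position 1

1


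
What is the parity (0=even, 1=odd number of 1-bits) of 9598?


0b10010101111110 has 9 ones => parity 1

1


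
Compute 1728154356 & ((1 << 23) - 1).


1728154356 & 8388607 = 101108

101108


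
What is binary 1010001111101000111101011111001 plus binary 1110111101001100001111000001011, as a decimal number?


1010001111101000111101011111001 + 1110111101001100001111000001011 = 11001001100110101001100100000100 = 3382352132

3382352132


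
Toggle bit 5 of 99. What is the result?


99 ^ (1 << 5) = 99 ^ 32 = 67

67


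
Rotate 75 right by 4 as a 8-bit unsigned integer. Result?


Rotate 0b1001011 right by 4 (8-bit) = 0b10110100 = 180

180


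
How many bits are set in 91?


0b1011011 has 5 set bits

5


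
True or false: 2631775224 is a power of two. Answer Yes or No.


0b10011100110111011011001111111000. Multiple bits set => No

No


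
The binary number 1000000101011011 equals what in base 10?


1000000101011011 in decimal = 33115

33115


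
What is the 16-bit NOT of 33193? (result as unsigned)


~0b1000000110101001 = 0b111111001010110 = 32342 (16-bit unsigned)

32342
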